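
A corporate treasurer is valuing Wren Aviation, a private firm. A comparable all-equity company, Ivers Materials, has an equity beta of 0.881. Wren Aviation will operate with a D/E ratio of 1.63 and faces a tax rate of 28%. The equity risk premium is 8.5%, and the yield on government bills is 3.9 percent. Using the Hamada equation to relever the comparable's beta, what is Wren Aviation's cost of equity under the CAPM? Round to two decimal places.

20.18%

β_L = β_U × [1 + (1 − t)(D/E)] = 0.881 × [1 + (1 − 0.28) × 1.63]
    = 0.881 × [1 + 0.72 × 1.63] = 0.881 × 2.1736 = 1.9149
E(R) = R_f + β_L × MRP = 3.9% + 1.9149 × 8.5% = 20.18%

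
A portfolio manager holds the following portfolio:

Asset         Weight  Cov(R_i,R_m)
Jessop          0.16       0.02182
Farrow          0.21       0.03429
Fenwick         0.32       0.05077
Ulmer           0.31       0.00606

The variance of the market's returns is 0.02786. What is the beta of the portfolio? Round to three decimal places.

1.034

β_Jessop = 0.02182 / 0.02786 = 0.7832
β_Farrow = 0.03429 / 0.02786 = 1.2308
β_Fenwick = 0.05077 / 0.02786 = 1.8223
β_Ulmer = 0.00606 / 0.02786 = 0.2175
β_P = Σ w_i β_i = 0.16×0.7832 + 0.21×1.2308 + 0.32×1.8223 + 0.31×0.2175 = 1.0343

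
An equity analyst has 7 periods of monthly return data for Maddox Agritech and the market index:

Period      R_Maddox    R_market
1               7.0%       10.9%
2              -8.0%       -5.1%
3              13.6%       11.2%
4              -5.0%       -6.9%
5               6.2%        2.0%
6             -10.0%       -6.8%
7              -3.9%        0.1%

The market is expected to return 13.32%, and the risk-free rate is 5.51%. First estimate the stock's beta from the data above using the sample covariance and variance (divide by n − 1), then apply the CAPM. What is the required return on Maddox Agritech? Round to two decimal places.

13.75%

Mean R_i = (7.0 − 8.0 + 13.6 − 5.0 + 6.2 − 10.0 − 3.9) / 7 = -0.0143%
Mean R_m = (10.9 − 5.1 + 11.2 − 6.9 + 2.0 − 6.8 + 0.1) / 7 = 0.7714%
Σ(R_i − R̄_i)(R_m − R̄_m) = 384.0071  ⇒  Cov = 384.0071 / 6 = 64.0012
Σ(R_m − R̄_m)² = 363.9543  ⇒  Var(R_m) = 363.9543 / 6 = 60.6591
β = Cov / Var(R_m) = 64.0012 / 60.6591 = 1.0551
MRP = 13.32% − 5.51% = 7.81%
E(R) = R_f + β × MRP = 5.51% + 1.0551 × 7.81% = 13.75%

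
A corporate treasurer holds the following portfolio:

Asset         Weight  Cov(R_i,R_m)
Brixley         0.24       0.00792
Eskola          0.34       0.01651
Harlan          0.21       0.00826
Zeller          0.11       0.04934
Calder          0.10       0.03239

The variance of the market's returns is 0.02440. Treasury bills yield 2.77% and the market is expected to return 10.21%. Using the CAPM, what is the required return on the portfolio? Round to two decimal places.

8.23%

β_Brixley = 0.00792 / 0.02440 = 0.3246
β_Eskola = 0.01651 / 0.02440 = 0.6766
β_Harlan = 0.00826 / 0.02440 = 0.3385
β_Zeller = 0.04934 / 0.02440 = 2.0221
β_Calder = 0.03239 / 0.02440 = 1.3275
β_P = Σ w_i β_i = 0.24×0.3246 + 0.34×0.6766 + 0.21×0.3385 + 0.11×2.0221 + 0.10×1.3275 = 0.7342
MRP = 10.21% − 2.77% = 7.44%
E(R_P) = R_f + β_P × MRP = 2.77% + 0.7342 × 7.44% = 8.23%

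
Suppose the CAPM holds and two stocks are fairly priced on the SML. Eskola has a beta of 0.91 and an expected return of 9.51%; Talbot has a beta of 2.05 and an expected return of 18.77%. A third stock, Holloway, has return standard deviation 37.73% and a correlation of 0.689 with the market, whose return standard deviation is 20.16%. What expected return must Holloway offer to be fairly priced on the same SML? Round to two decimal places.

12.59%

MRP = (18.77% − 9.51%) / (2.05 − 0.91) = 8.1228%
R_f = 9.51% − 0.91 × 8.1228% = 2.1183%
β_Holloway = ρ·σ_i/σ_m = 0.689 × 37.73 / 20.16 = 1.2895
E(R_Holloway) = R_f + β × MRP = 2.1183% + 1.2895 × 8.1228% = 12.59%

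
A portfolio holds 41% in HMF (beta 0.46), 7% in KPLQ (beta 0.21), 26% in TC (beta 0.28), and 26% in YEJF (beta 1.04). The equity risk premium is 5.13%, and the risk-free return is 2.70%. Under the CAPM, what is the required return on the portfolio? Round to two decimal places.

5.50%

β_P = Σ w_i β_i = 0.41×0.46 + 0.07×0.21 + 0.26×0.28 + 0.26×1.04 = 0.5465
E(R_P) = R_f + β_P × MRP = 2.70% + 0.5465 × 5.13% = 5.50%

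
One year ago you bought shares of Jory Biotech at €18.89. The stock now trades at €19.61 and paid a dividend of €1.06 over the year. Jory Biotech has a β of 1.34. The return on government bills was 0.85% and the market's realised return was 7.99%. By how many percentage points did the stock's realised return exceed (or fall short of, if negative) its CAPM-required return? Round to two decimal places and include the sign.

Realised HPR = (P1 + D1 − P0) / P0 = (19.61 + 1.06 − 18.89) / 18.89 = 1.78 / 18.89 = 9.4230%
MRP = 7.99% − 0.85% = 7.14%
CAPM required = R_f + β·MRP = 0.85% + 1.34 × 7.14% = 10.4176%
α = realised − required = 9.4230% − 10.4176% = -0.99%

-0.99%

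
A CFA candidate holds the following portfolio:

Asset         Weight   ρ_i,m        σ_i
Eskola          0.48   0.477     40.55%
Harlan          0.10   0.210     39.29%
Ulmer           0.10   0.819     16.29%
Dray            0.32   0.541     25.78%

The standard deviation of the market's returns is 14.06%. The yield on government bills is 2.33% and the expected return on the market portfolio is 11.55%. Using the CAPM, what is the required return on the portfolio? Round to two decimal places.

β_Eskola = 0.477 × 40.55% / 14.06% = 1.3757
β_Harlan = 0.210 × 39.29% / 14.06% = 0.5868
β_Ulmer = 0.819 × 16.29% / 14.06% = 0.9489
β_Dray = 0.541 × 25.78% / 14.06% = 0.9920
β_P = Σ w_i β_i = 0.48×1.3757 + 0.10×0.5868 + 0.10×0.9489 + 0.32×0.9920 = 1.1313
MRP = 11.55% − 2.33% = 9.22%
E(R_P) = R_f + β_P × MRP = 2.33% + 1.1313 × 9.22% = 12.76%

12.76%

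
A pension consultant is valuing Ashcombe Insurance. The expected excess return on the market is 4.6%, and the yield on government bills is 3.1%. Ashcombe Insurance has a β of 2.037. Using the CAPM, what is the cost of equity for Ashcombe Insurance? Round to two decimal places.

E(R) = R_f + β × MRP = 3.1% + 2.037 × 4.6% = 12.47%

12.47%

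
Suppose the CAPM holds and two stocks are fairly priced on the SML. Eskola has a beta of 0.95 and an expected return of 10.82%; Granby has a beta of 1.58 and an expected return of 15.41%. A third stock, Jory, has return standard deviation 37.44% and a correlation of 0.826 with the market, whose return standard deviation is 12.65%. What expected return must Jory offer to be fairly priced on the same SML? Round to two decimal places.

21.71%

MRP = (15.41% − 10.82%) / (1.58 − 0.95) = 7.2857%
R_f = 10.82% − 0.95 × 7.2857% = 3.8986%
β_Jory = ρ·σ_i/σ_m = 0.826 × 37.44 / 12.65 = 2.4447
E(R_Jory) = R_f + β × MRP = 3.8986% + 2.4447 × 7.2857% = 21.71%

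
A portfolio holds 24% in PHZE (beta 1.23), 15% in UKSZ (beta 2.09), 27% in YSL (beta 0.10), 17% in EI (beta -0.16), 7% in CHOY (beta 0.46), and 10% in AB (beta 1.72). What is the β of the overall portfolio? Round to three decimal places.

β_P = Σ w_i β_i = 0.24×1.23 + 0.15×2.09 + 0.27×0.10 + 0.17×-0.16 + 0.07×0.46 + 0.10×1.72 = 0.8127

0.813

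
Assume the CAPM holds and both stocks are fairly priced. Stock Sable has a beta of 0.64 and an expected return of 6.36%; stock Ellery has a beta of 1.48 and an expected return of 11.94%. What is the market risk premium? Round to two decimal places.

Both satisfy E(R) = R_f + β·MRP, so the slope of the SML is
MRP = (11.94% − 6.36%) / (1.48 − 0.64) = 5.58% / 0.84 = 6.6429%

6.64%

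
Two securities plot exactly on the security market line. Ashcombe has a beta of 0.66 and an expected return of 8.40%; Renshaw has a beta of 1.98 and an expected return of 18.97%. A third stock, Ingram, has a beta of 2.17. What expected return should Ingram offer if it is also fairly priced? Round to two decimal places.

20.49%

MRP (SML slope) = (18.97% − 8.40%) / (1.98 − 0.66) = 10.57% / 1.32 = 8.0076%
R_f (intercept) = 8.40% − 0.66 × 8.0076% = 3.1150%
E(R_Ingram) = R_f + β × MRP = 3.1150% + 2.17 × 8.0076% = 20.49%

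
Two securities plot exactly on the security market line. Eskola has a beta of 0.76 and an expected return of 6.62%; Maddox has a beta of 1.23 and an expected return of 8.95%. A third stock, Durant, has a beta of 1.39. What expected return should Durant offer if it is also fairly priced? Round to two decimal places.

9.74%

MRP (SML slope) = (8.95% − 6.62%) / (1.23 − 0.76) = 2.33% / 0.47 = 4.9574%
R_f (intercept) = 6.62% − 0.76 × 4.9574% = 2.8524%
E(R_Durant) = R_f + β × MRP = 2.8524% + 1.39 × 4.9574% = 9.74%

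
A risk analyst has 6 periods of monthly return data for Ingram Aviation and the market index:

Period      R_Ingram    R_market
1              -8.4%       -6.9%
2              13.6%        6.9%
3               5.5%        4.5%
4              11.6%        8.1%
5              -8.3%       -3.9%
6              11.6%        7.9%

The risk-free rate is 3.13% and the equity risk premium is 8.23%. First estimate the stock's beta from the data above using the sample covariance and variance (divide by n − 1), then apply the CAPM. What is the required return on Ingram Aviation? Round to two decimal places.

15.65%

Mean R_i = (-8.4 + 13.6 + 5.5 + 11.6 − 8.3 + 11.6) / 6 = 4.2667%
Mean R_m = (-6.9 + 6.9 + 4.5 + 8.1 − 3.9 + 7.9) / 6 = 2.7667%
Σ(R_i − R̄_i)(R_m − R̄_m) = 323.6933  ⇒  Cov = 323.6933 / 5 = 64.7387
Σ(R_m − R̄_m)² = 212.7733  ⇒  Var(R_m) = 212.7733 / 5 = 42.5547
β = Cov / Var(R_m) = 64.7387 / 42.5547 = 1.5213
E(R) = R_f + β × MRP = 3.13% + 1.5213 × 8.23% = 15.65%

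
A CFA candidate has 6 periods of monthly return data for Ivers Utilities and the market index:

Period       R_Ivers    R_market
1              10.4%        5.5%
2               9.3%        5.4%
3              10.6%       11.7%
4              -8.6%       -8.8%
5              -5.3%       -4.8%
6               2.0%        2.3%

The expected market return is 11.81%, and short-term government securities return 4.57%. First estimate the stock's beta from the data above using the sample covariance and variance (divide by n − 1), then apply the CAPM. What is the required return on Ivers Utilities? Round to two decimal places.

Mean R_i = (10.4 + 9.3 + 10.6 − 8.6 − 5.3 + 2.0) / 6 = 3.0667%
Mean R_m = (5.5 + 5.4 + 11.7 − 8.8 − 4.8 + 2.3) / 6 = 1.8833%
Σ(R_i − R̄_i)(R_m − R̄_m) = 302.5067  ⇒  Cov = 302.5067 / 5 = 60.5013
Σ(R_m − R̄_m)² = 280.7883  ⇒  Var(R_m) = 280.7883 / 5 = 56.1577
β = Cov / Var(R_m) = 60.5013 / 56.1577 = 1.0773
MRP = 11.81% − 4.57% = 7.24%
E(R) = R_f + β × MRP = 4.57% + 1.0773 × 7.24% = 12.37%

12.37%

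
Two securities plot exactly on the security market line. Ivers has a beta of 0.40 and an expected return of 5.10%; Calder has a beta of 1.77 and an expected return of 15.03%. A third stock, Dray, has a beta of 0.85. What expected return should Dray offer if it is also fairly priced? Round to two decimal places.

MRP (SML slope) = (15.03% − 5.10%) / (1.77 − 0.40) = 9.93% / 1.37 = 7.2482%
R_f (intercept) = 5.10% − 0.40 × 7.2482% = 2.2007%
E(R_Dray) = R_f + β × MRP = 2.2007% + 0.85 × 7.2482% = 8.36%

8.36%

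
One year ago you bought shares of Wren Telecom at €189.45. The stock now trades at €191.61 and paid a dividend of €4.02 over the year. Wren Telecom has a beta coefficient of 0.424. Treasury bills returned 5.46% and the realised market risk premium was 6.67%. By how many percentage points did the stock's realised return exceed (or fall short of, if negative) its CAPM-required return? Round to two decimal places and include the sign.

-5.03%

Realised HPR = (P1 + D1 − P0) / P0 = (191.61 + 4.02 − 189.45) / 189.45 = 6.18 / 189.45 = 3.2621%
CAPM required = R_f + β·MRP = 5.46% + 0.424 × 6.67% = 8.28808%
α = realised − required = 3.2621% − 8.28808% = -5.03%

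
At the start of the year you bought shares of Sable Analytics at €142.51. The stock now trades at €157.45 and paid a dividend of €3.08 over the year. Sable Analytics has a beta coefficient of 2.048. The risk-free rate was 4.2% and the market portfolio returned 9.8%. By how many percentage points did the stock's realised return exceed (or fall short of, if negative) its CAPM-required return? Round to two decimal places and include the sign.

-3.02%

Realised HPR = (P1 + D1 − P0) / P0 = (157.45 + 3.08 − 142.51) / 142.51 = 18.02 / 142.51 = 12.6447%
MRP = 9.8% − 4.2% = 5.60%
CAPM required = R_f + β·MRP = 4.2% + 2.048 × 5.6% = 15.6688%
α = realised − required = 12.6447% − 15.6688% = -3.02%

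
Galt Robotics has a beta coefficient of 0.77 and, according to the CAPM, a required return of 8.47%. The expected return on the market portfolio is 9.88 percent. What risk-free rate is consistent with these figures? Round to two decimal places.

3.75%

E(R) = R_f + β(E(R_m) − R_f) = R_f(1 − β) + β·E(R_m)
8.47% = R_f × (1 − 0.77) + 0.77 × 9.88%
8.47% = R_f × 0.23 + 7.6076%
R_f = (8.47% − 7.6076%) / 0.23 = 3.75%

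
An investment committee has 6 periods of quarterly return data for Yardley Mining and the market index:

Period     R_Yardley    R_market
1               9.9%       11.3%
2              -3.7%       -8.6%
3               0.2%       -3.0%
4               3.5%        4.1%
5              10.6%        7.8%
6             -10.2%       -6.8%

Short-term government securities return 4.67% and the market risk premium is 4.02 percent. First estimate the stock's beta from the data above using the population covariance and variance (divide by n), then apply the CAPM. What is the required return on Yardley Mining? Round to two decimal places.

8.33%

Mean R_i = (9.9 − 3.7 + 0.2 + 3.5 + 10.6 − 10.2) / 6 = 1.7167%
Mean R_m = (11.3 − 8.6 − 3.0 + 4.1 + 7.8 − 6.8) / 6 = 0.8000%
Σ(R_i − R̄_i)(R_m − R̄_m) = 301.2400  ⇒  Cov = 301.2400 / 6 = 50.2067
Σ(R_m − R̄_m)² = 330.7000  ⇒  Var(R_m) = 330.7000 / 6 = 55.1167
β = Cov / Var(R_m) = 50.2067 / 55.1167 = 0.9109
E(R) = R_f + β × MRP = 4.67% + 0.9109 × 4.02% = 8.33%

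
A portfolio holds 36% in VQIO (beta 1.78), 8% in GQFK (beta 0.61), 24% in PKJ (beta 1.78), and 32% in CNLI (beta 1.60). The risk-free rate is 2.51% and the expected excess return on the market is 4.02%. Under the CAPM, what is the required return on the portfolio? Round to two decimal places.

9.06%

β_P = Σ w_i β_i = 0.36×1.78 + 0.08×0.61 + 0.24×1.78 + 0.32×1.60 = 1.6288
E(R_P) = R_f + β_P × MRP = 2.51% + 1.6288 × 4.02% = 9.06%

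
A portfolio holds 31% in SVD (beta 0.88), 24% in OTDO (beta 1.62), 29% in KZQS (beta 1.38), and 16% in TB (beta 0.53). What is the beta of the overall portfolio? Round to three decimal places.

1.147

β_P = Σ w_i β_i = 0.31×0.88 + 0.24×1.62 + 0.29×1.38 + 0.16×0.53 = 1.1466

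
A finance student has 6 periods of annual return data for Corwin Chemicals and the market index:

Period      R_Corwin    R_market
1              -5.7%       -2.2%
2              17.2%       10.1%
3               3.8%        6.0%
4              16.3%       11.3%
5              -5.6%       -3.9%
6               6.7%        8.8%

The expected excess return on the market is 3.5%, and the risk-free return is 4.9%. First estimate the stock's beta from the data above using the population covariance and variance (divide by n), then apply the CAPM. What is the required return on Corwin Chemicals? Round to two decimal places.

Mean R_i = (-5.7 + 17.2 + 3.8 + 16.3 − 5.6 + 6.7) / 6 = 5.4500%
Mean R_m = (-2.2 + 10.1 + 6.0 + 11.3 − 3.9 + 8.8) / 6 = 5.0167%
Σ(R_i − R̄_i)(R_m − R̄_m) = 310.0050  ⇒  Cov = 310.0050 / 6 = 51.6675
Σ(R_m − R̄_m)² = 212.1883  ⇒  Var(R_m) = 212.1883 / 6 = 35.3647
β = Cov / Var(R_m) = 51.6675 / 35.3647 = 1.4610
E(R) = R_f + β × MRP = 4.9% + 1.4610 × 3.5% = 10.01%

10.01%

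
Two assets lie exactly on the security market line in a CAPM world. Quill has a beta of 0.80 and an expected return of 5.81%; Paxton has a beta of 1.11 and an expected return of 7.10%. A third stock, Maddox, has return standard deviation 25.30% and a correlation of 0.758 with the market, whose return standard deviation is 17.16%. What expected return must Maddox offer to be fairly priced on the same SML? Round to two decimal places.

MRP = (7.10% − 5.81%) / (1.11 − 0.80) = 4.1613%
R_f = 5.81% − 0.80 × 4.1613% = 2.4810%
β_Maddox = ρ·σ_i/σ_m = 0.758 × 25.30 / 17.16 = 1.1176
E(R_Maddox) = R_f + β × MRP = 2.4810% + 1.1176 × 4.1613% = 7.13%

7.13%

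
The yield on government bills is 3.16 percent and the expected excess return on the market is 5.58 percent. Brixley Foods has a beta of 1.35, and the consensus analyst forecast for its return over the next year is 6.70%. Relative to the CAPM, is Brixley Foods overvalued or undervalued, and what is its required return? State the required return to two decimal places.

Required return = R_f + β·MRP = 3.16% + 1.35 × 5.58% = 10.69%
Forecast 6.70% < required 10.69% → the stock plots below the SML → overvalued.

Overvalued; required return 10.69%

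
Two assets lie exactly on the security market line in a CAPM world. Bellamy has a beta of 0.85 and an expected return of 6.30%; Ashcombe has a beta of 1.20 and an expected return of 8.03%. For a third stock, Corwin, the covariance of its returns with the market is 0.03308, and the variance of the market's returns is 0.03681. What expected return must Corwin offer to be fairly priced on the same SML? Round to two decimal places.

MRP = (8.03% − 6.30%) / (1.20 − 0.85) = 4.9429%
R_f = 6.30% − 0.85 × 4.9429% = 2.0985%
β_Corwin = Cov / Var(R_m) = 0.03308 / 0.03681 = 0.8987
E(R_Corwin) = R_f + β × MRP = 2.0985% + 0.8987 × 4.9429% = 6.54%

6.54%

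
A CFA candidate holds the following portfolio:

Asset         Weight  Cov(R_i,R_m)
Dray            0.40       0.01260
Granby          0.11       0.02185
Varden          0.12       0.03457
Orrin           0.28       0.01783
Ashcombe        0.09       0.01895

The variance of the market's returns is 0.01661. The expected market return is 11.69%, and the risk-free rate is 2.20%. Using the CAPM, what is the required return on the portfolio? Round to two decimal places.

β_Dray = 0.01260 / 0.01661 = 0.7586
β_Granby = 0.02185 / 0.01661 = 1.3155
β_Varden = 0.03457 / 0.01661 = 2.0813
β_Orrin = 0.01783 / 0.01661 = 1.0734
β_Ashcombe = 0.01895 / 0.01661 = 1.1409
β_P = Σ w_i β_i = 0.40×0.7586 + 0.11×1.3155 + 0.12×2.0813 + 0.28×1.0734 + 0.09×1.1409 = 1.1011
MRP = 11.69% − 2.20% = 9.49%
E(R_P) = R_f + β_P × MRP = 2.20% + 1.1011 × 9.49% = 12.65%

12.65%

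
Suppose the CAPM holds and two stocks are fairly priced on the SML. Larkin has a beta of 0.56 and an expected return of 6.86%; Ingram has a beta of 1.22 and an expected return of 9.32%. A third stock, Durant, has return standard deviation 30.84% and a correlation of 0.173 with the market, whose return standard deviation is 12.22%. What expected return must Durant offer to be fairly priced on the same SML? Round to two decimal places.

MRP = (9.32% − 6.86%) / (1.22 − 0.56) = 3.7273%
R_f = 6.86% − 0.56 × 3.7273% = 4.7727%
β_Durant = ρ·σ_i/σ_m = 0.173 × 30.84 / 12.22 = 0.4366
E(R_Durant) = R_f + β × MRP = 4.7727% + 0.4366 × 3.7273% = 6.40%

6.40%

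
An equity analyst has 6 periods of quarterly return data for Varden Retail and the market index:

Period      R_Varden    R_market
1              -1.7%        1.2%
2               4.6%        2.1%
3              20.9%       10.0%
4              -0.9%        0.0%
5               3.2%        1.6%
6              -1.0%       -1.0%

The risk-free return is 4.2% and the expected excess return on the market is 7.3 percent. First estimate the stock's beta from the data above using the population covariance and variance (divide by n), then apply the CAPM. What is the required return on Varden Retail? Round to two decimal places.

Mean R_i = (-1.7 + 4.6 + 20.9 − 0.9 + 3.2 − 1.0) / 6 = 4.1833%
Mean R_m = (1.2 + 2.1 + 10.0 + 0.0 + 1.6 − 1.0) / 6 = 2.3167%
Σ(R_i − R̄_i)(R_m − R̄_m) = 164.5917  ⇒  Cov = 164.5917 / 6 = 27.4320
Σ(R_m − R̄_m)² = 77.2083  ⇒  Var(R_m) = 77.2083 / 6 = 12.8681
β = Cov / Var(R_m) = 27.4320 / 12.8681 = 2.1318
E(R) = R_f + β × MRP = 4.2% + 2.1318 × 7.3% = 19.76%

19.76%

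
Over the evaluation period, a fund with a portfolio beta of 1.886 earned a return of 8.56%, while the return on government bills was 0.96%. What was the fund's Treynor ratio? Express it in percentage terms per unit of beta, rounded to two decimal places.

4.03%

Treynor = (R_P − R_f) / β_P = (8.56% − 0.96%) / 1.8860 = 7.60% / 1.8860 = 4.03%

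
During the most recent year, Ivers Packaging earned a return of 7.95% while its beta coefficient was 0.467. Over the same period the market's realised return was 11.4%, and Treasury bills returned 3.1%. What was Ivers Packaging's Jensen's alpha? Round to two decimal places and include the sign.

+0.97%

Market excess return = 11.4% − 3.1% = 8.30%
CAPM benchmark = R_f + β(R_m − R_f) = 3.1% + 0.467 × 8.3% = 6.9761%
α = actual − benchmark = 7.95% − 6.9761% = +0.97%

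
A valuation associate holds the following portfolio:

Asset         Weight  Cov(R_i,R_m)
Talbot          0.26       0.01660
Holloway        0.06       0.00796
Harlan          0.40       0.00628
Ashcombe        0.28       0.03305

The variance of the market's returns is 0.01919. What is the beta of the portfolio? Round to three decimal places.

β_Talbot = 0.01660 / 0.01919 = 0.8650
β_Holloway = 0.00796 / 0.01919 = 0.4148
β_Harlan = 0.00628 / 0.01919 = 0.3273
β_Ashcombe = 0.03305 / 0.01919 = 1.7223
β_P = Σ w_i β_i = 0.26×0.8650 + 0.06×0.4148 + 0.40×0.3273 + 0.28×1.7223 = 0.8630

0.863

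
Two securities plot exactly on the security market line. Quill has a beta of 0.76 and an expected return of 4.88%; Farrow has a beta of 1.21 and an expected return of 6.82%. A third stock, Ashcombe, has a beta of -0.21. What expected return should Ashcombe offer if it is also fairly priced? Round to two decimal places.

0.70%

MRP (SML slope) = (6.82% − 4.88%) / (1.21 − 0.76) = 1.94% / 0.45 = 4.3111%
R_f (intercept) = 4.88% − 0.76 × 4.3111% = 1.6036%
E(R_Ashcombe) = R_f + β × MRP = 1.6036% + -0.21 × 4.3111% = 0.70%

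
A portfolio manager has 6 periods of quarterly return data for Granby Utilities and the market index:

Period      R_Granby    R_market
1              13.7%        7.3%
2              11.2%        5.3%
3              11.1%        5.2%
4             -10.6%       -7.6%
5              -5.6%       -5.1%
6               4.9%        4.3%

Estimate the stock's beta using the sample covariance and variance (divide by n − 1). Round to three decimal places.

Mean R_i = (13.7 + 11.2 + 11.1 − 10.6 − 5.6 + 4.9) / 6 = 4.1167%
Mean R_m = (7.3 + 5.3 + 5.2 − 7.6 − 5.1 + 4.3) / 6 = 1.5667%
Σ(R_i − R̄_i)(R_m − R̄_m) = 308.5833  ⇒  Cov = 308.5833 / 5 = 61.7167
Σ(R_m − R̄_m)² = 195.9533  ⇒  Var(R_m) = 195.9533 / 5 = 39.1907
β = Cov / Var(R_m) = 61.7167 / 39.1907 = 1.5748

1.575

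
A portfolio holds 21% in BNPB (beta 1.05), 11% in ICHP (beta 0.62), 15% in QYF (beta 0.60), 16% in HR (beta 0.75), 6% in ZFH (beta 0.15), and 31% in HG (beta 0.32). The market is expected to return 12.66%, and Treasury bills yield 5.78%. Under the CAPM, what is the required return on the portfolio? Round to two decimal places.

9.96%

β_P = Σ w_i β_i = 0.21×1.05 + 0.11×0.62 + 0.15×0.60 + 0.16×0.75 + 0.06×0.15 + 0.31×0.32 = 0.6069
MRP = 12.66% − 5.78% = 6.88%
E(R_P) = R_f + β_P × MRP = 5.78% + 0.6069 × 6.88% = 9.96%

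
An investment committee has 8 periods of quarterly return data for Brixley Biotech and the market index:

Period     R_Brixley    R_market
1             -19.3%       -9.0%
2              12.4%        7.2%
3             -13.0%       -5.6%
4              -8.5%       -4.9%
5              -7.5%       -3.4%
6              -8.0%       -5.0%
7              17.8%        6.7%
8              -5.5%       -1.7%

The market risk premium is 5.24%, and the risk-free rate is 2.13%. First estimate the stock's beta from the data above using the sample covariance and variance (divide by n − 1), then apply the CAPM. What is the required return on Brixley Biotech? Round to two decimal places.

Mean R_i = (-19.3 + 12.4 − 13.0 − 8.5 − 7.5 − 8.0 + 17.8 − 5.5) / 8 = -3.9500%
Mean R_m = (-9.0 + 7.2 − 5.6 − 4.9 − 3.4 − 5.0 + 6.7 − 1.7) / 8 = -1.9625%
Σ(R_i − R̄_i)(R_m − R̄_m) = 509.5250  ⇒  Cov = 509.5250 / 7 = 72.7893
Σ(R_m − R̄_m)² = 241.7388  ⇒  Var(R_m) = 241.7388 / 7 = 34.5341
β = Cov / Var(R_m) = 72.7893 / 34.5341 = 2.1078
E(R) = R_f + β × MRP = 2.13% + 2.1078 × 5.24% = 13.17%

13.17%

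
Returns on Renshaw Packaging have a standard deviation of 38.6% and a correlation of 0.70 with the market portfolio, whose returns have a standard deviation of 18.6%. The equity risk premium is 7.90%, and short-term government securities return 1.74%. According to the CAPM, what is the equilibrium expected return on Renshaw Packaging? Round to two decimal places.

β = ρ × σ_i / σ_m = 0.70 × 38.6% / 18.6% = 1.4527
E(R) = 1.74% + 1.4527 × 7.90% = 13.22%

13.22%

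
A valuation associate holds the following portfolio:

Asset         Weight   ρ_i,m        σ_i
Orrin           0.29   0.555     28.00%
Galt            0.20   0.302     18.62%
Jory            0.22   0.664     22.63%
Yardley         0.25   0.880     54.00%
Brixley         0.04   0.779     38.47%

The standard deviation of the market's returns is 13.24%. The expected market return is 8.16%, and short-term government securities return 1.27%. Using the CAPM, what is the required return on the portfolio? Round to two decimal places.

β_Orrin = 0.555 × 28.00% / 13.24% = 1.1737
β_Galt = 0.302 × 18.62% / 13.24% = 0.4247
β_Jory = 0.664 × 22.63% / 13.24% = 1.1349
β_Yardley = 0.880 × 54.00% / 13.24% = 3.5891
β_Brixley = 0.779 × 38.47% / 13.24% = 2.2635
β_P = Σ w_i β_i = 0.29×1.1737 + 0.20×0.4247 + 0.22×1.1349 + 0.25×3.5891 + 0.04×2.2635 = 1.6628
MRP = 8.16% − 1.27% = 6.89%
E(R_P) = R_f + β_P × MRP = 1.27% + 1.6628 × 6.89% = 12.73%

12.73%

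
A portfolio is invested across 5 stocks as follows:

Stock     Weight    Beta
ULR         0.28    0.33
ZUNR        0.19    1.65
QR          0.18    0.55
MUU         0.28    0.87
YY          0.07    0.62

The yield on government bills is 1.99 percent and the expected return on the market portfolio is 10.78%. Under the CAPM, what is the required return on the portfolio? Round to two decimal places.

β_P = Σ w_i β_i = 0.28×0.33 + 0.19×1.65 + 0.18×0.55 + 0.28×0.87 + 0.07×0.62 = 0.7919
MRP = 10.78% − 1.99% = 8.79%
E(R_P) = R_f + β_P × MRP = 1.99% + 0.7919 × 8.79% = 8.95%

8.95%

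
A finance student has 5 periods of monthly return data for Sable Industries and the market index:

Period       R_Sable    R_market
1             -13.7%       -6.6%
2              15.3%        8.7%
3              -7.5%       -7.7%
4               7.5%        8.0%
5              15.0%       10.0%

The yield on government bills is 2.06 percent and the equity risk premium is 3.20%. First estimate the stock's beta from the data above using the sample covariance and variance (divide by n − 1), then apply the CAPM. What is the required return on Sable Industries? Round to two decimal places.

Mean R_i = (-13.7 + 15.3 − 7.5 + 7.5 + 15.0) / 5 = 3.3200%
Mean R_m = (-6.6 + 8.7 − 7.7 + 8.0 + 10.0) / 5 = 2.4800%
Σ(R_i − R̄_i)(R_m − R̄_m) = 450.1120  ⇒  Cov = 450.1120 / 4 = 112.5280
Σ(R_m − R̄_m)² = 311.7880  ⇒  Var(R_m) = 311.7880 / 4 = 77.9470
β = Cov / Var(R_m) = 112.5280 / 77.9470 = 1.4436
E(R) = R_f + β × MRP = 2.06% + 1.4436 × 3.20% = 6.68%

6.68%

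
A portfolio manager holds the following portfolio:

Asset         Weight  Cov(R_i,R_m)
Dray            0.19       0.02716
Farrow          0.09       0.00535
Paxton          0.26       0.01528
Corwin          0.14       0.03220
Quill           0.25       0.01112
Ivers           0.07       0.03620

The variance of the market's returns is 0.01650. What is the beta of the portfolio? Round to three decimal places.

1.178

β_Dray = 0.02716 / 0.01650 = 1.6461
β_Farrow = 0.00535 / 0.01650 = 0.3242
β_Paxton = 0.01528 / 0.01650 = 0.9261
β_Corwin = 0.03220 / 0.01650 = 1.9515
β_Quill = 0.01112 / 0.01650 = 0.6739
β_Ivers = 0.03620 / 0.01650 = 2.1939
β_P = Σ w_i β_i = 0.19×1.6461 + 0.09×0.3242 + 0.26×0.9261 + 0.14×1.9515 + 0.25×0.6739 + 0.07×2.1939 = 1.1780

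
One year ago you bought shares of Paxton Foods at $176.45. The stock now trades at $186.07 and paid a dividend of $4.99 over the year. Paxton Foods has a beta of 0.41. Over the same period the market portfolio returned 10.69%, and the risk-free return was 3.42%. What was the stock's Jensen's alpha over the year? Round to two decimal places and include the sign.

Realised HPR = (P1 + D1 − P0) / P0 = (186.07 + 4.99 − 176.45) / 176.45 = 14.61 / 176.45 = 8.2800%
MRP = 10.69% − 3.42% = 7.27%
CAPM required = R_f + β·MRP = 3.42% + 0.41 × 7.27% = 6.4007%
α = realised − required = 8.2800% − 6.4007% = +1.88%

+1.88%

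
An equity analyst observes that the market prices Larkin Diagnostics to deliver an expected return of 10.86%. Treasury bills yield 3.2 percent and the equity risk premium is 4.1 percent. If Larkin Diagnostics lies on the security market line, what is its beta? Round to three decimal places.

1.868

β = (E(R) − R_f) / MRP = (10.86% − 3.2%) / 4.1% = 7.66% / 4.1% = 1.868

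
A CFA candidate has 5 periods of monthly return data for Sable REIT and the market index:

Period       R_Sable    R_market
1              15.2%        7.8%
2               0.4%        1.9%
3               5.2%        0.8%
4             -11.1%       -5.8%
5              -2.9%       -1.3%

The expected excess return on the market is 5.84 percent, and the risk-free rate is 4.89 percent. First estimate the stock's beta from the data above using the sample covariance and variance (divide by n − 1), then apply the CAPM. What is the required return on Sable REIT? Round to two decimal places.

Mean R_i = (15.2 + 0.4 + 5.2 − 11.1 − 2.9) / 5 = 1.3600%
Mean R_m = (7.8 + 1.9 + 0.8 − 5.8 − 1.3) / 5 = 0.6800%
Σ(R_i − R̄_i)(R_m − R̄_m) = 187.0060  ⇒  Cov = 187.0060 / 4 = 46.7515
Σ(R_m − R̄_m)² = 98.1080  ⇒  Var(R_m) = 98.1080 / 4 = 24.5270
β = Cov / Var(R_m) = 46.7515 / 24.5270 = 1.9061
E(R) = R_f + β × MRP = 4.89% + 1.9061 × 5.84% = 16.02%

16.02%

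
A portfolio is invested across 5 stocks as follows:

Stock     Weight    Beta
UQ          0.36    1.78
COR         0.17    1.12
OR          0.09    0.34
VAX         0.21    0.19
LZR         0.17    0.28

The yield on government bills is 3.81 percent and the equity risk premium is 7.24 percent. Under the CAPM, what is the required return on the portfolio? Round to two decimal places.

β_P = Σ w_i β_i = 0.36×1.78 + 0.17×1.12 + 0.09×0.34 + 0.21×0.19 + 0.17×0.28 = 0.9493
E(R_P) = R_f + β_P × MRP = 3.81% + 0.9493 × 7.24% = 10.68%

10.68%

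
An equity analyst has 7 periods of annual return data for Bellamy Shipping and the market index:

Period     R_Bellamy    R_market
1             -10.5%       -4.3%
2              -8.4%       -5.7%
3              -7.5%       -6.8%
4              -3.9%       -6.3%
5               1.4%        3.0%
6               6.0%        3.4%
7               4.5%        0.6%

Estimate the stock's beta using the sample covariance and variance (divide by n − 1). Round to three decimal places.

1.271

Mean R_i = (-10.5 − 8.4 − 7.5 − 3.9 + 1.4 + 6.0 + 4.5) / 7 = -2.6286%
Mean R_m = (-4.3 − 5.7 − 6.8 − 6.3 + 3.0 + 3.4 + 0.6) / 7 = -2.3000%
Σ(R_i − R̄_i)(R_m − R̄_m) = 153.5800  ⇒  Cov = 153.5800 / 6 = 25.5967
Σ(R_m − R̄_m)² = 120.8000  ⇒  Var(R_m) = 120.8000 / 6 = 20.1333
β = Cov / Var(R_m) = 25.5967 / 20.1333 = 1.2714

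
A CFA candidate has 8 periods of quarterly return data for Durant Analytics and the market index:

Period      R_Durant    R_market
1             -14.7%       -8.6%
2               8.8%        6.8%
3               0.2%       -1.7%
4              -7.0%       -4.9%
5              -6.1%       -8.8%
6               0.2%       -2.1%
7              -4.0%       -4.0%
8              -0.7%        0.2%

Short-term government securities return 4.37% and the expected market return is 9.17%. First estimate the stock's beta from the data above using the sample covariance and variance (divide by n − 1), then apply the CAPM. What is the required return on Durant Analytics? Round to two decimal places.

Mean R_i = (-14.7 + 8.8 + 0.2 − 7.0 − 6.1 + 0.2 − 4.0 − 0.7) / 8 = -2.9125%
Mean R_m = (-8.6 + 6.8 − 1.7 − 4.9 − 8.8 − 2.1 − 4.0 + 0.2) / 8 = -2.8875%
Σ(R_i − R̄_i)(R_m − R̄_m) = 222.0613  ⇒  Cov = 222.0613 / 7 = 31.7230
Σ(R_m − R̄_m)² = 178.2888  ⇒  Var(R_m) = 178.2888 / 7 = 25.4698
β = Cov / Var(R_m) = 31.7230 / 25.4698 = 1.2455
MRP = 9.17% − 4.37% = 4.80%
E(R) = R_f + β × MRP = 4.37% + 1.2455 × 4.80% = 10.35%

10.35%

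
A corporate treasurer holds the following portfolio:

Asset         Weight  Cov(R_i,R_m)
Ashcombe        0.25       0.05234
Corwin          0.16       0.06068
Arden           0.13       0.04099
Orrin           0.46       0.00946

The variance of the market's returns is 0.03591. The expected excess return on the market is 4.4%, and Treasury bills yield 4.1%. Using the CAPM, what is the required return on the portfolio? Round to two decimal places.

β_Ashcombe = 0.05234 / 0.03591 = 1.4575
β_Corwin = 0.06068 / 0.03591 = 1.6898
β_Arden = 0.04099 / 0.03591 = 1.1415
β_Orrin = 0.00946 / 0.03591 = 0.2634
β_P = Σ w_i β_i = 0.25×1.4575 + 0.16×1.6898 + 0.13×1.1415 + 0.46×0.2634 = 0.9043
E(R_P) = R_f + β_P × MRP = 4.1% + 0.9043 × 4.4% = 8.08%

8.08%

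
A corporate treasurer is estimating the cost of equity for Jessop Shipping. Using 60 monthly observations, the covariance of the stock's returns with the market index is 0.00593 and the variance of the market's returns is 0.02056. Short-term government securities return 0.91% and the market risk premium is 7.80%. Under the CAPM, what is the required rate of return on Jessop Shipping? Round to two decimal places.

β = Cov(R_i, R_m) / Var(R_m) = 0.00593 / 0.02056 = 0.2884
E(R) = R_f + β × MRP = 0.91% + 0.2884 × 7.80% = 3.16%

3.16%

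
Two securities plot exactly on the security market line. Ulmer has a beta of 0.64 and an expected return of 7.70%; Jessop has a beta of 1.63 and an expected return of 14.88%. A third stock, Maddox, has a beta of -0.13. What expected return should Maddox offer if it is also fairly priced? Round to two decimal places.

2.12%

MRP (SML slope) = (14.88% − 7.70%) / (1.63 − 0.64) = 7.18% / 0.99 = 7.2525%
R_f (intercept) = 7.70% − 0.64 × 7.2525% = 3.0584%
E(R_Maddox) = R_f + β × MRP = 3.0584% + -0.13 × 7.2525% = 2.12%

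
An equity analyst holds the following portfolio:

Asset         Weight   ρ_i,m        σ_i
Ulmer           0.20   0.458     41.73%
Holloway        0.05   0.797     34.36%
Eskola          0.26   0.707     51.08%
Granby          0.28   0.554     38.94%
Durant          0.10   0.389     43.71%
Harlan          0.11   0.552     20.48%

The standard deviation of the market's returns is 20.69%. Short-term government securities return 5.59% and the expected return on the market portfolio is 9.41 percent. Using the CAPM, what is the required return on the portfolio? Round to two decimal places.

β_Ulmer = 0.458 × 41.73% / 20.69% = 0.9237
β_Holloway = 0.797 × 34.36% / 20.69% = 1.3236
β_Eskola = 0.707 × 51.08% / 20.69% = 1.7455
β_Granby = 0.554 × 38.94% / 20.69% = 1.0427
β_Durant = 0.389 × 43.71% / 20.69% = 0.8218
β_Harlan = 0.552 × 20.48% / 20.69% = 0.5464
β_P = Σ w_i β_i = 0.20×0.9237 + 0.05×1.3236 + 0.26×1.7455 + 0.28×1.0427 + 0.10×0.8218 + 0.11×0.5464 = 1.1390
MRP = 9.41% − 5.59% = 3.82%
E(R_P) = R_f + β_P × MRP = 5.59% + 1.1390 × 3.82% = 9.94%

9.94%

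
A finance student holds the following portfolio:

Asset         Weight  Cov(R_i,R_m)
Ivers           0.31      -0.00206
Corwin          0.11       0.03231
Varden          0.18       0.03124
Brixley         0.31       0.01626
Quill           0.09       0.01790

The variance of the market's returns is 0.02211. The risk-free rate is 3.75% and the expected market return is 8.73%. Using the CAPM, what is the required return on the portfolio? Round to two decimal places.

7.17%

β_Ivers = -0.00206 / 0.02211 = -0.0932
β_Corwin = 0.03231 / 0.02211 = 1.4613
β_Varden = 0.03124 / 0.02211 = 1.4129
β_Brixley = 0.01626 / 0.02211 = 0.7354
β_Quill = 0.01790 / 0.02211 = 0.8096
β_P = Σ w_i β_i = 0.31×-0.0932 + 0.11×1.4613 + 0.18×1.4129 + 0.31×0.7354 + 0.09×0.8096 = 0.6870
MRP = 8.73% − 3.75% = 4.98%
E(R_P) = R_f + β_P × MRP = 3.75% + 0.6870 × 4.98% = 7.17%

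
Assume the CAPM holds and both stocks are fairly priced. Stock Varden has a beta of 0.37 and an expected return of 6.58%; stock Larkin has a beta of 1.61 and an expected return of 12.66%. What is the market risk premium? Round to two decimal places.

Both satisfy E(R) = R_f + β·MRP, so the slope of the SML is
MRP = (12.66% − 6.58%) / (1.61 − 0.37) = 6.08% / 1.24 = 4.9032%

4.90%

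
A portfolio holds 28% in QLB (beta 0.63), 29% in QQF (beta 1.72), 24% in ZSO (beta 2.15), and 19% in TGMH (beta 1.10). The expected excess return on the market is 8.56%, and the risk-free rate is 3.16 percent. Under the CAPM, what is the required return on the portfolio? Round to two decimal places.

15.15%

β_P = Σ w_i β_i = 0.28×0.63 + 0.29×1.72 + 0.24×2.15 + 0.19×1.10 = 1.4002
E(R_P) = R_f + β_P × MRP = 3.16% + 1.4002 × 8.56% = 15.15%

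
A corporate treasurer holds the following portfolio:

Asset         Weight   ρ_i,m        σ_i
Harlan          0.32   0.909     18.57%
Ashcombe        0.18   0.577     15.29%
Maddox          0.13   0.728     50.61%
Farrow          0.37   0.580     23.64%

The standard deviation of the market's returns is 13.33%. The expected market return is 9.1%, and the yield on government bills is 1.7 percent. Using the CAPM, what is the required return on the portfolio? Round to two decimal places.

β_Harlan = 0.909 × 18.57% / 13.33% = 1.2663
β_Ashcombe = 0.577 × 15.29% / 13.33% = 0.6618
β_Maddox = 0.728 × 50.61% / 13.33% = 2.7640
β_Farrow = 0.580 × 23.64% / 13.33% = 1.0286
β_P = Σ w_i β_i = 0.32×1.2663 + 0.18×0.6618 + 0.13×2.7640 + 0.37×1.0286 = 1.2642
MRP = 9.1% − 1.7% = 7.40%
E(R_P) = R_f + β_P × MRP = 1.7% + 1.2642 × 7.4% = 11.06%

11.06%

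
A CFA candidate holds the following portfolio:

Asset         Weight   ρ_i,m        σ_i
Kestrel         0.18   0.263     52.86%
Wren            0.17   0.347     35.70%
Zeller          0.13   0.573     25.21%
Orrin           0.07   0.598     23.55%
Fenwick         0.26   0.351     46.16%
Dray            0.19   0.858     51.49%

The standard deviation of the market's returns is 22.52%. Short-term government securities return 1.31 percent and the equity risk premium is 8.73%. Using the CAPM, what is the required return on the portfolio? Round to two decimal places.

β_Kestrel = 0.263 × 52.86% / 22.52% = 0.6173
β_Wren = 0.347 × 35.70% / 22.52% = 0.5501
β_Zeller = 0.573 × 25.21% / 22.52% = 0.6414
β_Orrin = 0.598 × 23.55% / 22.52% = 0.6254
β_Fenwick = 0.351 × 46.16% / 22.52% = 0.7195
β_Dray = 0.858 × 51.49% / 22.52% = 1.9617
β_P = Σ w_i β_i = 0.18×0.6173 + 0.17×0.5501 + 0.13×0.6414 + 0.07×0.6254 + 0.26×0.7195 + 0.19×1.9617 = 0.8916
E(R_P) = R_f + β_P × MRP = 1.31% + 0.8916 × 8.73% = 9.09%

9.09%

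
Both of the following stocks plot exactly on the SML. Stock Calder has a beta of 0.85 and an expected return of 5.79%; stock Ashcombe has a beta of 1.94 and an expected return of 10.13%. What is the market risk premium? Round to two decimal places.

3.98%

Both satisfy E(R) = R_f + β·MRP, so the slope of the SML is
MRP = (10.13% − 5.79%) / (1.94 − 0.85) = 4.34% / 1.09 = 3.9817%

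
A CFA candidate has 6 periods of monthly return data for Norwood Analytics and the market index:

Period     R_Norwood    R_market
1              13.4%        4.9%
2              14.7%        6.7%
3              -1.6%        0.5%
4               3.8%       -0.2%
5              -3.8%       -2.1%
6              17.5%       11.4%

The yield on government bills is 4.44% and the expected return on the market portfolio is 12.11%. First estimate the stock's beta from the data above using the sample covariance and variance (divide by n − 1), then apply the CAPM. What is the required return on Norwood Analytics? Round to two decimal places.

Mean R_i = (13.4 + 14.7 − 1.6 + 3.8 − 3.8 + 17.5) / 6 = 7.3333%
Mean R_m = (4.9 + 6.7 + 0.5 − 0.2 − 2.1 + 11.4) / 6 = 3.5333%
Σ(R_i − R̄_i)(R_m − R̄_m) = 214.6033  ⇒  Cov = 214.6033 / 5 = 42.9207
Σ(R_m − R̄_m)² = 128.6533  ⇒  Var(R_m) = 128.6533 / 5 = 25.7307
β = Cov / Var(R_m) = 42.9207 / 25.7307 = 1.6681
MRP = 12.11% − 4.44% = 7.67%
E(R) = R_f + β × MRP = 4.44% + 1.6681 × 7.67% = 17.23%

17.23%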